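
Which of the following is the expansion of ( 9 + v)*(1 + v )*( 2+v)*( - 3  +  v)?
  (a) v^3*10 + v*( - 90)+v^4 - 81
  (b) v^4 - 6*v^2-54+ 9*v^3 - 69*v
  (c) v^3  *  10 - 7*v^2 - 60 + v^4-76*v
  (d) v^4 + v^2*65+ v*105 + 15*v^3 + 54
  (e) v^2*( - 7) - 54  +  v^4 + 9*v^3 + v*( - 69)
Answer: e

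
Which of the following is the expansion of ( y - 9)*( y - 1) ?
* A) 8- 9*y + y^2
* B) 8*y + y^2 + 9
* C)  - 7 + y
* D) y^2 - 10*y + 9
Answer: D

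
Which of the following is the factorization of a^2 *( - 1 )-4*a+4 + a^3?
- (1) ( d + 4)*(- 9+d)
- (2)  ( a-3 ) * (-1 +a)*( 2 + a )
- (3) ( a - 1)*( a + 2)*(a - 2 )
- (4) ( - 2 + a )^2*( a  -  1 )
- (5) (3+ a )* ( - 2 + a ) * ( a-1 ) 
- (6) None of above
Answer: 3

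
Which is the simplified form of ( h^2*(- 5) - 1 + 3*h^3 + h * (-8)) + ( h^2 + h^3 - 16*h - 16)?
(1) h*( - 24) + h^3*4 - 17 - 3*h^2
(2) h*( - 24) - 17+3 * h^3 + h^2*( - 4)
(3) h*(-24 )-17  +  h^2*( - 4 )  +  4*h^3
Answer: 3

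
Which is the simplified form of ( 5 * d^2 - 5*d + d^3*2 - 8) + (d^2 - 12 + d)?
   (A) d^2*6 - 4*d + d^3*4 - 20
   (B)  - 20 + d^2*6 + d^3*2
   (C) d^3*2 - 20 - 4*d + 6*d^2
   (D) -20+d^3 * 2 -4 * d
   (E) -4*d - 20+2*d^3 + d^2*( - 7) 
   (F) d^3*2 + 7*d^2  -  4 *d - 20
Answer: C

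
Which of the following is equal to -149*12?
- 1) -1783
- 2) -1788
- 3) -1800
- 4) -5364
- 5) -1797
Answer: 2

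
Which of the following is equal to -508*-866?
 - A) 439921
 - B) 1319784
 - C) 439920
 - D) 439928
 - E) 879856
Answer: D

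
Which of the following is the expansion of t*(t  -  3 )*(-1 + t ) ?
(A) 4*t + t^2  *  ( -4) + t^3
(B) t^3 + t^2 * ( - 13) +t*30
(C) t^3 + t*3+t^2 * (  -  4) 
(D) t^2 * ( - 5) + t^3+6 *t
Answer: C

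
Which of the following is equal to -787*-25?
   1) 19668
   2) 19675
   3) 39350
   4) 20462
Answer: 2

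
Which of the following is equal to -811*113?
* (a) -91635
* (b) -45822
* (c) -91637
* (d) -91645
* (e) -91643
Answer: e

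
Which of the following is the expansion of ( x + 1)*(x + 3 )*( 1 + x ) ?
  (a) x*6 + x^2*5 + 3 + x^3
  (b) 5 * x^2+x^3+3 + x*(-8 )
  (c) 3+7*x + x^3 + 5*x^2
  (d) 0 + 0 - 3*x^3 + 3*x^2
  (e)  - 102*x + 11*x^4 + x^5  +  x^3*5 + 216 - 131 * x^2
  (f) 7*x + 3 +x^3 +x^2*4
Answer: c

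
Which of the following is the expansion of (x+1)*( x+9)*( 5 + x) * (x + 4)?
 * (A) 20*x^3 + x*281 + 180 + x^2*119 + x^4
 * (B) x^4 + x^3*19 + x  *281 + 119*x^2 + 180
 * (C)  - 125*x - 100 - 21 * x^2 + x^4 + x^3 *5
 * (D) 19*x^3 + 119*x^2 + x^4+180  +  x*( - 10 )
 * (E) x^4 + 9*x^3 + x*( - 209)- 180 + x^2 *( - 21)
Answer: B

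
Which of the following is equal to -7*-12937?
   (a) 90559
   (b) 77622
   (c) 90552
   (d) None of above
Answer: a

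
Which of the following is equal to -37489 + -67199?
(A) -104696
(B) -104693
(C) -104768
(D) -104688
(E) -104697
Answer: D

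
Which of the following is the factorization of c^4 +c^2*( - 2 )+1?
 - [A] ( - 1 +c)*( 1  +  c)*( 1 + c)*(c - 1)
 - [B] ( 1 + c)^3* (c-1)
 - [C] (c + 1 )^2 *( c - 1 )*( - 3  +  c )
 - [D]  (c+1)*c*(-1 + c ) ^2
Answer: A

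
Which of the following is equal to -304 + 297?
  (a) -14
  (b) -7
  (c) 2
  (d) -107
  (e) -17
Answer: b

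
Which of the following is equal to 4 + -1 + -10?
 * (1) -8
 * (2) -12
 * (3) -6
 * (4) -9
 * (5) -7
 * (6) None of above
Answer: 5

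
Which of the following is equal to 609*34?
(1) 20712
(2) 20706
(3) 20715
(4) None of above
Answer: 2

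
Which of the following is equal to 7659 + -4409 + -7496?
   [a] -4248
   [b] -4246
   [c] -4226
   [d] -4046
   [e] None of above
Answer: b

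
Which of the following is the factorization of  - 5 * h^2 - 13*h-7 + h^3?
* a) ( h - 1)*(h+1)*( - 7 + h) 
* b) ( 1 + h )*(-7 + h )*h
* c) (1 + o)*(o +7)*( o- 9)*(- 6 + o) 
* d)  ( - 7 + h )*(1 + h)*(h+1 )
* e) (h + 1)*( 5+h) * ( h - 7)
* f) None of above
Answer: d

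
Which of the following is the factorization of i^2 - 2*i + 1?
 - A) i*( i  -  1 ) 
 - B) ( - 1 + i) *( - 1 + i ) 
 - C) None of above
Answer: B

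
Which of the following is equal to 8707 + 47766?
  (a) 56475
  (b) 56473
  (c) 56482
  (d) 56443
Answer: b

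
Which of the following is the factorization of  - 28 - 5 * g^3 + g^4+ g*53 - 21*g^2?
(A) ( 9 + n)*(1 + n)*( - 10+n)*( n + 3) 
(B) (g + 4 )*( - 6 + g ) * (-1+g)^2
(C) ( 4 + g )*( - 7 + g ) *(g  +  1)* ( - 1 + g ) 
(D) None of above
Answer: D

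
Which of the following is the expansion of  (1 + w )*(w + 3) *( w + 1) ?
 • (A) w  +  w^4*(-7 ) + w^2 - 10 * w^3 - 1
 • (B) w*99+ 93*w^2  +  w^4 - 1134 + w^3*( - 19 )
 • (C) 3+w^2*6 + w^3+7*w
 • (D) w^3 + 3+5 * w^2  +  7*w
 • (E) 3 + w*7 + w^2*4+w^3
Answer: D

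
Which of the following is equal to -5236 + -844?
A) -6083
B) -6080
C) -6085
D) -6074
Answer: B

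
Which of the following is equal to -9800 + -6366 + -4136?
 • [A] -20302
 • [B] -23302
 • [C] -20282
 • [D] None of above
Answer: A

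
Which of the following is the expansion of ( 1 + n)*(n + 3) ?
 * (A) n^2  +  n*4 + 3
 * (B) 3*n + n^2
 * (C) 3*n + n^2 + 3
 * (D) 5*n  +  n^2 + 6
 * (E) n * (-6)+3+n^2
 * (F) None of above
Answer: A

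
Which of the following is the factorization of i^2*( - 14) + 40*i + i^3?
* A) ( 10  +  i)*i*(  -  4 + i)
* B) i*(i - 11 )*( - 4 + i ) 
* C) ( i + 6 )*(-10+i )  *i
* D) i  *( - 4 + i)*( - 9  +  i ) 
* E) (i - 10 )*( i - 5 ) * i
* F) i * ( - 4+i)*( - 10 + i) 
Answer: F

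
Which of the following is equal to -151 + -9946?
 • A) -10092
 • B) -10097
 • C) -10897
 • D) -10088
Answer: B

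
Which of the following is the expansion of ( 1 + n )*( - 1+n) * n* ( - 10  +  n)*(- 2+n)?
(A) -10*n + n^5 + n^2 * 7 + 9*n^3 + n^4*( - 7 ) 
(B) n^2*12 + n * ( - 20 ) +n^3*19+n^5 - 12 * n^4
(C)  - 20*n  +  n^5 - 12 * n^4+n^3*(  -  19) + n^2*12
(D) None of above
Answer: B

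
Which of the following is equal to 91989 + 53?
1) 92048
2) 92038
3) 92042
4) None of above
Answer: 3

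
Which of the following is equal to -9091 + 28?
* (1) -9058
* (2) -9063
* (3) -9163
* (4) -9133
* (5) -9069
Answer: 2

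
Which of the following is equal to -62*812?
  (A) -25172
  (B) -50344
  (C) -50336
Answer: B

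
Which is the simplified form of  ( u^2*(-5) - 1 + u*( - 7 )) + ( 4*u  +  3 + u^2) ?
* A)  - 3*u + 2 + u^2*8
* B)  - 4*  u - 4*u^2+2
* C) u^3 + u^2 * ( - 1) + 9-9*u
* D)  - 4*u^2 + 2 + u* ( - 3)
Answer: D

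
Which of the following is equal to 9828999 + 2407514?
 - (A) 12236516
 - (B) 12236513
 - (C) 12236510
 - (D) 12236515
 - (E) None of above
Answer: B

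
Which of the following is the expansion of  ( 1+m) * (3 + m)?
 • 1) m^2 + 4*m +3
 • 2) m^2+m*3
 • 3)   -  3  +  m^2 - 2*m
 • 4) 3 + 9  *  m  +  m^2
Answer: 1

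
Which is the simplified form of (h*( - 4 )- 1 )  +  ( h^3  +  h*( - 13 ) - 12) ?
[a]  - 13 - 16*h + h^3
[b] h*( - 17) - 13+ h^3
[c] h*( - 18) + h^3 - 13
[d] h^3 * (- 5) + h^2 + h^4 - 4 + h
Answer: b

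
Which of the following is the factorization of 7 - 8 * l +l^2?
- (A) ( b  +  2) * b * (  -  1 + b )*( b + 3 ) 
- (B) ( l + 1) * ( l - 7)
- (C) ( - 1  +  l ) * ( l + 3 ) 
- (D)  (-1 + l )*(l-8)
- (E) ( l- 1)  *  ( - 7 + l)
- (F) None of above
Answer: E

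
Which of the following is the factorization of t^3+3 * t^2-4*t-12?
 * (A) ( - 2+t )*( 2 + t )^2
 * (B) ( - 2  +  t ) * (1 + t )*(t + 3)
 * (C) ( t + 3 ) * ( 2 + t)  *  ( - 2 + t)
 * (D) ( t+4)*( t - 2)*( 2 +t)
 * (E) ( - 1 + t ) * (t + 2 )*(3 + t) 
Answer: C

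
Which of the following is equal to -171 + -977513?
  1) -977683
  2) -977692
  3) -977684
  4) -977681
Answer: 3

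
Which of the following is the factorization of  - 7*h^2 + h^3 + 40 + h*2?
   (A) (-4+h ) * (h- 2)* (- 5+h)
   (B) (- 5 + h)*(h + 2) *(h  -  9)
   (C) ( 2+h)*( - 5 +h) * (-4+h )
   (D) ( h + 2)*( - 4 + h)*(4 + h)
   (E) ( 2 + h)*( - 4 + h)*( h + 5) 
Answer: C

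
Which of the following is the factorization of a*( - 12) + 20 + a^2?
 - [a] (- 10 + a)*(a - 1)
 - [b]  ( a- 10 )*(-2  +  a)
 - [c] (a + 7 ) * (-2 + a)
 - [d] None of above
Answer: b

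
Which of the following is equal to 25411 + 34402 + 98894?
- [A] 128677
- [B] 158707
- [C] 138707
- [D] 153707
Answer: B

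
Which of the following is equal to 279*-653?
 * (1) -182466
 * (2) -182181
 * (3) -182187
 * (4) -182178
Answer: 3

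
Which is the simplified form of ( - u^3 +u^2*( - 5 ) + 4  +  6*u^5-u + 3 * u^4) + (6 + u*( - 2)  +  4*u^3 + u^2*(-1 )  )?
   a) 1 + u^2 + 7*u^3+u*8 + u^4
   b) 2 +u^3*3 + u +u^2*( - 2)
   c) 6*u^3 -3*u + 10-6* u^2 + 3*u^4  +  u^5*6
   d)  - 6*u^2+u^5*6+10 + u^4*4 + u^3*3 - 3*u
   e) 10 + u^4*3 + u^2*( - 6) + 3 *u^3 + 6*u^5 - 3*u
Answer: e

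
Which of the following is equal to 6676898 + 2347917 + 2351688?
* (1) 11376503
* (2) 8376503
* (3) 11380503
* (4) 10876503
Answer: 1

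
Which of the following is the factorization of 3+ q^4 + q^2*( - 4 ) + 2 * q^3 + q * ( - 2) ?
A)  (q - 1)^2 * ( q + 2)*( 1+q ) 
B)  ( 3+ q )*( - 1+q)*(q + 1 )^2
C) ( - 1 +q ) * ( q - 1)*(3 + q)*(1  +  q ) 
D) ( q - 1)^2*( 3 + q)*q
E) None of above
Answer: C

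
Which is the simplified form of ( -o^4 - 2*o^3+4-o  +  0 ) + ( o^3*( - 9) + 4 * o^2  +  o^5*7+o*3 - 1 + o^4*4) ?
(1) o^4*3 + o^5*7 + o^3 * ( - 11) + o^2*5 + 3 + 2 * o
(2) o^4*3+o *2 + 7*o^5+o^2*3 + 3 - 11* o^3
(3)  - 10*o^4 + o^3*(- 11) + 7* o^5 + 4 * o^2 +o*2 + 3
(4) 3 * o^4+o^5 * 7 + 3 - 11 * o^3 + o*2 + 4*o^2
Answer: 4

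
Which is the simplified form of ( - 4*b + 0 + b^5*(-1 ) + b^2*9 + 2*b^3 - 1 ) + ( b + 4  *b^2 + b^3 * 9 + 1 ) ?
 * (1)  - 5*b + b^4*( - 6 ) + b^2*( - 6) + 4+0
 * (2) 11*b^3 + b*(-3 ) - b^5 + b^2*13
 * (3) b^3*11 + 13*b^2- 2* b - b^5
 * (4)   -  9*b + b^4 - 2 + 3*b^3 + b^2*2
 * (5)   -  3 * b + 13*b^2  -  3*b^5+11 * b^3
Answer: 2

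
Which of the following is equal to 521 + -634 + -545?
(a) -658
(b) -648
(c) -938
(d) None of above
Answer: a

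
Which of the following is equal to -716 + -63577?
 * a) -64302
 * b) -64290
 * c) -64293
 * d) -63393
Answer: c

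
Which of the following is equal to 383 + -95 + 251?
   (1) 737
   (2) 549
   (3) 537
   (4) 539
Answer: 4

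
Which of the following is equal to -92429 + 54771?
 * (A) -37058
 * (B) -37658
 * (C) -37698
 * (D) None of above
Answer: B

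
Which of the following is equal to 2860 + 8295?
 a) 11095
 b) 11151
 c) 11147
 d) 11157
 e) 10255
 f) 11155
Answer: f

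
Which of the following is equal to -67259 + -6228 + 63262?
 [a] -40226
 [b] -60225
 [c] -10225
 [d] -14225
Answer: c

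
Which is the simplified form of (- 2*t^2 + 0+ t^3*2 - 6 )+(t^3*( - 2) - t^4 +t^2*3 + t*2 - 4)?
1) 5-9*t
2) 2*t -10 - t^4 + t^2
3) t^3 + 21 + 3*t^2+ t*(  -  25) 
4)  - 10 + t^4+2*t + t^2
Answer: 2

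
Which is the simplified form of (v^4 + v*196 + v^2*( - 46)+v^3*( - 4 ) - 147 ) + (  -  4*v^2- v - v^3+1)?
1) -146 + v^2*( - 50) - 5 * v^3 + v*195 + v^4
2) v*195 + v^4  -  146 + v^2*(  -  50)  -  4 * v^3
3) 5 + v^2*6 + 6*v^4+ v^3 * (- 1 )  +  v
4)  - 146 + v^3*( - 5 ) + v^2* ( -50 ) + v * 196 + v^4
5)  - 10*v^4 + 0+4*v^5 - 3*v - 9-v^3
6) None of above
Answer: 1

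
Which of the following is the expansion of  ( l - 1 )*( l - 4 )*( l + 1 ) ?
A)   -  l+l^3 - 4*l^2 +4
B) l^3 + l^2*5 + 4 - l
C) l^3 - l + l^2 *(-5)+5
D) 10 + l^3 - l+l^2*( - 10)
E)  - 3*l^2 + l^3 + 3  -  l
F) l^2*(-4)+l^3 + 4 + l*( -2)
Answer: A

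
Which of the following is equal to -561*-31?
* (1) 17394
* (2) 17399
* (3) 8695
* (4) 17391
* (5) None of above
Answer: 4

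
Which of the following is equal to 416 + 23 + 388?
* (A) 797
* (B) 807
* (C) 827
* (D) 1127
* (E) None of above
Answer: C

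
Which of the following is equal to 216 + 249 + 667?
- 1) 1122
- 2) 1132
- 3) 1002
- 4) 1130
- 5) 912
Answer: 2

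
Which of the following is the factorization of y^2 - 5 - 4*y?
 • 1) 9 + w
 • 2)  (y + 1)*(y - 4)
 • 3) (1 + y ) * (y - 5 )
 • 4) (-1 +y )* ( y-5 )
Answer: 3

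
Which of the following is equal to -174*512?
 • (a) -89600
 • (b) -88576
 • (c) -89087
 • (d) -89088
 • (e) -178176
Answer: d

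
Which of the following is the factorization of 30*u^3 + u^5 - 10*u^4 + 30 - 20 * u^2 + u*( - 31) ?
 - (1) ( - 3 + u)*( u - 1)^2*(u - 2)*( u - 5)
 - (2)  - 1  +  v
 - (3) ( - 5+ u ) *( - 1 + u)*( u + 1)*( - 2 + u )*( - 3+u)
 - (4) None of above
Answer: 3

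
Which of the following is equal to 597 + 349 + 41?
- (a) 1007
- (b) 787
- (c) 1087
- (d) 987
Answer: d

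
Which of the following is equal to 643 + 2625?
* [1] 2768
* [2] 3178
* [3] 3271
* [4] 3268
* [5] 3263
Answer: 4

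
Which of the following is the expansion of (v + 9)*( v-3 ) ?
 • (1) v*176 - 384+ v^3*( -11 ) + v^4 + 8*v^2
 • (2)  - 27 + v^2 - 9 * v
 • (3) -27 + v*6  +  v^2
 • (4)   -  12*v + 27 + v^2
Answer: 3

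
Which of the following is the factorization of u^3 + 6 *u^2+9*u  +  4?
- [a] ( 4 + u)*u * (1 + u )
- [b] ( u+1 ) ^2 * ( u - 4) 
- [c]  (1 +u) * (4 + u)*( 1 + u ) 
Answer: c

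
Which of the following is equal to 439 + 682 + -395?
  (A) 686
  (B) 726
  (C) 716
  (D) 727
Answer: B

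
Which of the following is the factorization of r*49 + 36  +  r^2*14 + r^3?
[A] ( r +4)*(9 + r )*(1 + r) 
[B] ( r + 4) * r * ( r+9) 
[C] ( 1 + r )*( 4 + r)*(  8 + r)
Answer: A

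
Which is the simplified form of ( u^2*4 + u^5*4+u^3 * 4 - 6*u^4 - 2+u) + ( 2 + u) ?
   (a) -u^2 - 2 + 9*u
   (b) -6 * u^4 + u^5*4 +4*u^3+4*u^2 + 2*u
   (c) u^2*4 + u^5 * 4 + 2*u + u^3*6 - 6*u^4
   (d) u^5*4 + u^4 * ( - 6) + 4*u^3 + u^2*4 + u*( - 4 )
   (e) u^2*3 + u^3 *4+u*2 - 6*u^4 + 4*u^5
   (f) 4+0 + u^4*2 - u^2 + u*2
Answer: b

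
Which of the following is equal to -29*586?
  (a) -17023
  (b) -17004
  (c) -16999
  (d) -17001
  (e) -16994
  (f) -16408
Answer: e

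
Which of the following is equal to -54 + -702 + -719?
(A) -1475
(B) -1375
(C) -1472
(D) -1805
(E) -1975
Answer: A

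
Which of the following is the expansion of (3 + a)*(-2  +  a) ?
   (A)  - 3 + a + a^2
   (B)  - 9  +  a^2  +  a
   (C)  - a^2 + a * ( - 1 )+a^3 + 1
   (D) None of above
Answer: D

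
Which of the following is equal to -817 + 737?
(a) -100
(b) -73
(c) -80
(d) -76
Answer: c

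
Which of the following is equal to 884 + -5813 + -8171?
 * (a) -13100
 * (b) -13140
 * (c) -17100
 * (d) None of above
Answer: a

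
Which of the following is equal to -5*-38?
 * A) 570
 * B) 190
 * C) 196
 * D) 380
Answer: B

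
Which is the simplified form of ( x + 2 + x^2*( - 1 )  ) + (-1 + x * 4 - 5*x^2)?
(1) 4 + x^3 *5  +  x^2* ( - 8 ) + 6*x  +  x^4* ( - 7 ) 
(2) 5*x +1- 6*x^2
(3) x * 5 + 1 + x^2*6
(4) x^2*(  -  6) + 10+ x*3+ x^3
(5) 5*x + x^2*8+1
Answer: 2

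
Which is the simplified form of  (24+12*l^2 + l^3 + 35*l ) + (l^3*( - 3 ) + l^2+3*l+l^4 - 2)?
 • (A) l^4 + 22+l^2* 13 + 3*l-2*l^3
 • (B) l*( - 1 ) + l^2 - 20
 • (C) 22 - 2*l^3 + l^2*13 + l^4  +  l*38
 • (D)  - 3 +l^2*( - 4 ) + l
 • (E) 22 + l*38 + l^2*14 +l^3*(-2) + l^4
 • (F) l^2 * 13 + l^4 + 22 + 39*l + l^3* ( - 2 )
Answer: C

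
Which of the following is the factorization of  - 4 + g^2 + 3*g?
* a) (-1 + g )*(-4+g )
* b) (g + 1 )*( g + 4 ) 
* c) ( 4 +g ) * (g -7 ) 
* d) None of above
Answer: d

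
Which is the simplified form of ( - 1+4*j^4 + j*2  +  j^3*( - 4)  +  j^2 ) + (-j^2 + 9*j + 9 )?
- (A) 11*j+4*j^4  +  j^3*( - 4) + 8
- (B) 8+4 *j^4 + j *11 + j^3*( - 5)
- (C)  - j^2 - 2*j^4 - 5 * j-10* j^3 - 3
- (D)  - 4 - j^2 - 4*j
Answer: A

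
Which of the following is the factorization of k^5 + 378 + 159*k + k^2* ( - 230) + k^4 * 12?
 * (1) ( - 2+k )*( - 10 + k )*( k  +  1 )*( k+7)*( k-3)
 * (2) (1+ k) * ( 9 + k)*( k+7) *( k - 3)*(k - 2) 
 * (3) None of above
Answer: 2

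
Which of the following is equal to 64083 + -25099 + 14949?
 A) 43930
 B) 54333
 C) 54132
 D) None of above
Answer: D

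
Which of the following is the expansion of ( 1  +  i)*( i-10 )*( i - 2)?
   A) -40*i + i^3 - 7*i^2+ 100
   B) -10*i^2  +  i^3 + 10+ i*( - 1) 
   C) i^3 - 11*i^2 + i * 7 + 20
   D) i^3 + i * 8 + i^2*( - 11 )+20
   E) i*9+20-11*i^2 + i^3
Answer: D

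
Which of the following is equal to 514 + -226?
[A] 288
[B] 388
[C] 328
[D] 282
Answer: A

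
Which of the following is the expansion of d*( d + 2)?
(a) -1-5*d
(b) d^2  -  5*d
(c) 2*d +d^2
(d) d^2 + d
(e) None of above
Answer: c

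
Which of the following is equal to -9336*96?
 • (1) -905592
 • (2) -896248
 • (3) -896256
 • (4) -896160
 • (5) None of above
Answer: 3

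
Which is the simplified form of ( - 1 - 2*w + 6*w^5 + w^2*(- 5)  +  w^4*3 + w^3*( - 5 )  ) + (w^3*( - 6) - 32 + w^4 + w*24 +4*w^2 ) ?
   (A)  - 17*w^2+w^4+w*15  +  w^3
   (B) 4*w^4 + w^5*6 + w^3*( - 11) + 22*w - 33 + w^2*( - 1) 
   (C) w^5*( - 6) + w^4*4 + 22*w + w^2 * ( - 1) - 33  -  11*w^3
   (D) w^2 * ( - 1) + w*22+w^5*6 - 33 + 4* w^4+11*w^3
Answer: B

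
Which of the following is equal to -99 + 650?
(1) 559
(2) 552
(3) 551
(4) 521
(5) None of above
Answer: 3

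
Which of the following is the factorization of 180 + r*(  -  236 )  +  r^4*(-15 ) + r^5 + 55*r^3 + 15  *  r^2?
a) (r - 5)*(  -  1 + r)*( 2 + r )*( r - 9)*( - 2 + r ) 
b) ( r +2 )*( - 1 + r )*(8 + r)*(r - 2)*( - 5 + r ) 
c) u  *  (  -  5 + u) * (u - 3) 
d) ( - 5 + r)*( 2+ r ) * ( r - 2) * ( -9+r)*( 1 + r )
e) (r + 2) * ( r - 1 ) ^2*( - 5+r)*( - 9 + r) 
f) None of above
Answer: a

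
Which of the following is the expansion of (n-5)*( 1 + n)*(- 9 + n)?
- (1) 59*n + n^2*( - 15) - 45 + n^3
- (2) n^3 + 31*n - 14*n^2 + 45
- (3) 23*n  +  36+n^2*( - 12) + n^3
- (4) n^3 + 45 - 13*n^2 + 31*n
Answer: 4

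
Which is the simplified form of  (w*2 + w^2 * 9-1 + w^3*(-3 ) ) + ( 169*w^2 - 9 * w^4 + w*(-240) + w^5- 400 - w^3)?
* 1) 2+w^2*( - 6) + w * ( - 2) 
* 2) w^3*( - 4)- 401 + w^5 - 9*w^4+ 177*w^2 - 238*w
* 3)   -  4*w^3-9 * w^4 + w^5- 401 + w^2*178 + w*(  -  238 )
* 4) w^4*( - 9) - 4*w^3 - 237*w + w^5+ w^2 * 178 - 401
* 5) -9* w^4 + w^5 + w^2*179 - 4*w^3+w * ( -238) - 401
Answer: 3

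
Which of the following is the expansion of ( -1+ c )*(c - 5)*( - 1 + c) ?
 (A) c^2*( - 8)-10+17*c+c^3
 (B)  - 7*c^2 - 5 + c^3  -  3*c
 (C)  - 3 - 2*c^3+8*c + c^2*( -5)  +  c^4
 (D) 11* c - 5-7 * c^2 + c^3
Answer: D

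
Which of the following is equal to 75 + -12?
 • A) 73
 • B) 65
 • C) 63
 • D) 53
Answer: C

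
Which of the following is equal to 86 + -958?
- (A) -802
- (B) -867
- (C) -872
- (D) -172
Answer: C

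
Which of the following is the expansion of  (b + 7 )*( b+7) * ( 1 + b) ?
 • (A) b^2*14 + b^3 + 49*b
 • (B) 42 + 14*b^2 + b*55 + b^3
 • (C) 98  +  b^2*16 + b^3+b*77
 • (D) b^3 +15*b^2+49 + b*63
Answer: D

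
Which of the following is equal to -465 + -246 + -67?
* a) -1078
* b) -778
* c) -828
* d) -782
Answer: b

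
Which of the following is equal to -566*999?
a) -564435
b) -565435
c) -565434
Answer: c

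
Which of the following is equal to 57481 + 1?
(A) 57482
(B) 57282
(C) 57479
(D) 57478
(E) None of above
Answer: A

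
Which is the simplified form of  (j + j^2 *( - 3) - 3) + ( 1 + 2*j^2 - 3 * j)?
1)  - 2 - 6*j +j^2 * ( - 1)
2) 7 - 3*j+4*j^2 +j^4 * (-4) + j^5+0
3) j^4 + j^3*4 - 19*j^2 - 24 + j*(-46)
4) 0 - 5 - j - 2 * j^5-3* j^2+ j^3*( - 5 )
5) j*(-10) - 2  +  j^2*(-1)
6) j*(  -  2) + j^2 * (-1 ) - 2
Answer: 6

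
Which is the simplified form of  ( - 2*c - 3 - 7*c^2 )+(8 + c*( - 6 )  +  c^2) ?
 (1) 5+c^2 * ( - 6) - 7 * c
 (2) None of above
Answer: 2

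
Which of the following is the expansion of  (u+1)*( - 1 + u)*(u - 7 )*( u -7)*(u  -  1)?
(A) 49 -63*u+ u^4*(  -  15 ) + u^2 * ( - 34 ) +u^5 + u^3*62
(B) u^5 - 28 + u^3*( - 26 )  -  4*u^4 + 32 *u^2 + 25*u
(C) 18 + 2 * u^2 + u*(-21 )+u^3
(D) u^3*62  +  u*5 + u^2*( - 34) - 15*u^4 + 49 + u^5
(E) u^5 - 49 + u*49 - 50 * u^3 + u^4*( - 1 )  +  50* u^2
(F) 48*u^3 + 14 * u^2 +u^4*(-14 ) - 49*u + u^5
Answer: A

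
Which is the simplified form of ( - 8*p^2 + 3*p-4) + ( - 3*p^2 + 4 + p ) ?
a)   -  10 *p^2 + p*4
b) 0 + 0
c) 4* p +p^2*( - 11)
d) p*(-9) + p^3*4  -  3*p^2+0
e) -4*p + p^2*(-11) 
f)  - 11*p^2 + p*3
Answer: c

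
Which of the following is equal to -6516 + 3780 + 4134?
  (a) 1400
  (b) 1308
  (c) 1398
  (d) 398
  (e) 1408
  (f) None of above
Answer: c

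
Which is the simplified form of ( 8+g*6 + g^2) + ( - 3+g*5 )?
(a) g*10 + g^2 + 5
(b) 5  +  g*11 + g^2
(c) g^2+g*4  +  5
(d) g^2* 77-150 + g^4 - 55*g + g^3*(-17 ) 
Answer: b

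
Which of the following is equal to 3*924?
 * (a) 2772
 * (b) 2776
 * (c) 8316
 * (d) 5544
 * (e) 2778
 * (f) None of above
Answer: a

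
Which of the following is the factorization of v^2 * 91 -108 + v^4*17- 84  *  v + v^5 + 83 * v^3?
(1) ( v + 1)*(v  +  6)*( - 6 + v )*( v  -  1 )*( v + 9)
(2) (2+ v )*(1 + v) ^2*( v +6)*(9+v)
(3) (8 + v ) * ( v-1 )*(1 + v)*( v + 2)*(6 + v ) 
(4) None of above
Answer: 4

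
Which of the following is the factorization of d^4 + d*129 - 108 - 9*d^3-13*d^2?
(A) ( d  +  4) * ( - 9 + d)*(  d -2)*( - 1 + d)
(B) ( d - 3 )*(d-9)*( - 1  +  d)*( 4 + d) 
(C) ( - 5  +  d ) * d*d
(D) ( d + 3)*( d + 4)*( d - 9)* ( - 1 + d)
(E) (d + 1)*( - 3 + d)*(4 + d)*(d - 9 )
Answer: B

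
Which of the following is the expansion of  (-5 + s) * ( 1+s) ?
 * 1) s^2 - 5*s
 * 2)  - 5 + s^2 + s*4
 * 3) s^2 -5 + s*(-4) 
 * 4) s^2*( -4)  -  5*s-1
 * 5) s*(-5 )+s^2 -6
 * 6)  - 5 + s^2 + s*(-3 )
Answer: 3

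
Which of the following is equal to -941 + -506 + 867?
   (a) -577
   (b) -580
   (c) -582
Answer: b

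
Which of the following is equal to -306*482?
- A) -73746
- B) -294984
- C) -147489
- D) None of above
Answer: D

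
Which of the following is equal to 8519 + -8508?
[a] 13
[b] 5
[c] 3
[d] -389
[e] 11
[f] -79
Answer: e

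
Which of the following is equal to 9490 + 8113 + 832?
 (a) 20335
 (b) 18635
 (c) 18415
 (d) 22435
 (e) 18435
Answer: e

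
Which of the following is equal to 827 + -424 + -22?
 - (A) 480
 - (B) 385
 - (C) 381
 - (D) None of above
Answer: C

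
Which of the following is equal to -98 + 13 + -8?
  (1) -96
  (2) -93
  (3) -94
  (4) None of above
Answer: 2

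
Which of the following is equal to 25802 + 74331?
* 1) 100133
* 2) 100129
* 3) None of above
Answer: 1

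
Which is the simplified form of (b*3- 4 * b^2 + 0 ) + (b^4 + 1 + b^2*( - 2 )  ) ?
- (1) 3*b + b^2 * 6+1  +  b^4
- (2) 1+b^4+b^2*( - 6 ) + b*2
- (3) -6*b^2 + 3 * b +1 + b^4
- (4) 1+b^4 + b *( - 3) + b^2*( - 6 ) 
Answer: 3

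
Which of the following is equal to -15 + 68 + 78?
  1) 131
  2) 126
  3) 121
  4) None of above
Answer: 1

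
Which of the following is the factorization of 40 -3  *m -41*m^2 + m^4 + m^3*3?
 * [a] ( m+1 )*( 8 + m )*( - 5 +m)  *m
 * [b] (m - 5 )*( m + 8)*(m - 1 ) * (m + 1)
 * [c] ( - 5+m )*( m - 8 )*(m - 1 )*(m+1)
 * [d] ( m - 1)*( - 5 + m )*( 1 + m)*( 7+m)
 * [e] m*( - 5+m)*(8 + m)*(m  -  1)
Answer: b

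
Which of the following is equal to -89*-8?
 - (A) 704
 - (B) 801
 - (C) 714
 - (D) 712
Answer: D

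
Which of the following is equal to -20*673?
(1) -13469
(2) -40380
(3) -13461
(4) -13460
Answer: 4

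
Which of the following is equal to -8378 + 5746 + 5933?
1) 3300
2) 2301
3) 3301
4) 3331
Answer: 3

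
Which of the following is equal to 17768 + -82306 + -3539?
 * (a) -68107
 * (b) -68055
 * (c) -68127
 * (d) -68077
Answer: d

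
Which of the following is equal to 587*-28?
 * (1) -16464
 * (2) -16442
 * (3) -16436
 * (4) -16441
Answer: 3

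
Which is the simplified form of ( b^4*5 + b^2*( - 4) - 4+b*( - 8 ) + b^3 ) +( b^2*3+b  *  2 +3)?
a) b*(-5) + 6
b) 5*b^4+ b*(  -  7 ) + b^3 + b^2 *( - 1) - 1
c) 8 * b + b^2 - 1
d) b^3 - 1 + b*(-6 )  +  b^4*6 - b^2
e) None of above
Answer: e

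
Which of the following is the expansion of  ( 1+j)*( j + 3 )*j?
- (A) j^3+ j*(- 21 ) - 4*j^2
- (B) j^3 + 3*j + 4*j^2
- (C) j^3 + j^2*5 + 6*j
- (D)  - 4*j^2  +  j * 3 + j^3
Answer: B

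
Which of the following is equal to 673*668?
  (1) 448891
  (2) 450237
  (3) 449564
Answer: 3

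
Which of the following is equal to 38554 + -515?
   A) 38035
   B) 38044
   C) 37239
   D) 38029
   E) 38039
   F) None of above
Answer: E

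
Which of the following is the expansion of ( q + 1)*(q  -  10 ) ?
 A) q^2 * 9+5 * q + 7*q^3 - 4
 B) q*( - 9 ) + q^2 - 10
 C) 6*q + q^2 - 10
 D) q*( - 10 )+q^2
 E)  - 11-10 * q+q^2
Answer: B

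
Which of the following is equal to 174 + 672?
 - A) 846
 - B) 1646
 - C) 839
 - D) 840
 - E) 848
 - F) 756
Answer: A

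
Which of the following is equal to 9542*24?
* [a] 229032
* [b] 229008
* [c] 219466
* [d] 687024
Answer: b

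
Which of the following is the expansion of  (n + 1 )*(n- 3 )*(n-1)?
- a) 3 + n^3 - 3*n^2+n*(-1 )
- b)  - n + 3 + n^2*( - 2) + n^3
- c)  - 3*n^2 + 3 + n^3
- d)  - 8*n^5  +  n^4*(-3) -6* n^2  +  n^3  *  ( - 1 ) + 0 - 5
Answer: a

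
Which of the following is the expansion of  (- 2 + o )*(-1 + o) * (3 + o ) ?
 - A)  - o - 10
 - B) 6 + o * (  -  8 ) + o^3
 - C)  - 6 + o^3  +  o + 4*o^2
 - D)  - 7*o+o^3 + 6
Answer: D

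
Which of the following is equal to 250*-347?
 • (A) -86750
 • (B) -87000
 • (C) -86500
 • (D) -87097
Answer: A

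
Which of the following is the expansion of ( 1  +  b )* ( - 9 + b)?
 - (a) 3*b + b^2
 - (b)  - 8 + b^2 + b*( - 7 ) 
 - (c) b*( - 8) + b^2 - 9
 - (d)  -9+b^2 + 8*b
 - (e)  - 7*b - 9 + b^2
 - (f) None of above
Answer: c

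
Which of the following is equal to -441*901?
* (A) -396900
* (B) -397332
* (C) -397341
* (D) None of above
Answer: C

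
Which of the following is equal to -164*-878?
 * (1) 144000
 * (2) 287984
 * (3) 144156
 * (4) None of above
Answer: 4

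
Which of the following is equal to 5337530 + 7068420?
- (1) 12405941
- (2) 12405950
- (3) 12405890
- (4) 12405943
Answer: 2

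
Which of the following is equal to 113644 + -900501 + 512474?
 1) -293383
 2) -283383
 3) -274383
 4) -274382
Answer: 3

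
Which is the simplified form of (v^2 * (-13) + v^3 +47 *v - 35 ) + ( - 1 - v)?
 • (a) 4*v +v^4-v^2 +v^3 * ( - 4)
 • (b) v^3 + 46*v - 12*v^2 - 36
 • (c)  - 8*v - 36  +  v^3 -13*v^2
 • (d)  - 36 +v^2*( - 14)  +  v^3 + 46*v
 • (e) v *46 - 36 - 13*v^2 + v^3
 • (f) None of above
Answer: e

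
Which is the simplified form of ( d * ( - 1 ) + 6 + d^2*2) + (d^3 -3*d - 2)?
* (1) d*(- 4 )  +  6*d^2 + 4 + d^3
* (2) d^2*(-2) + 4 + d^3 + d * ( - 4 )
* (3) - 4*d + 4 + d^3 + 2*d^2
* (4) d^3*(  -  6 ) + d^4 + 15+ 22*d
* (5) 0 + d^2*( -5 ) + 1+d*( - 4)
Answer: 3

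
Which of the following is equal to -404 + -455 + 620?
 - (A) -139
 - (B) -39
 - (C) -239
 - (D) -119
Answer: C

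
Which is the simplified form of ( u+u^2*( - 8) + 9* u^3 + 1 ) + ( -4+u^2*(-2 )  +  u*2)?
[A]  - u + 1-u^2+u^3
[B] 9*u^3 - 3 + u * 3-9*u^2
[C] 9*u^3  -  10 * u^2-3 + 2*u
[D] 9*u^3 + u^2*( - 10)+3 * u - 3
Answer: D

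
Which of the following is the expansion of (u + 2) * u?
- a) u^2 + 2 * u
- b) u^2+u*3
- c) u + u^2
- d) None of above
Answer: a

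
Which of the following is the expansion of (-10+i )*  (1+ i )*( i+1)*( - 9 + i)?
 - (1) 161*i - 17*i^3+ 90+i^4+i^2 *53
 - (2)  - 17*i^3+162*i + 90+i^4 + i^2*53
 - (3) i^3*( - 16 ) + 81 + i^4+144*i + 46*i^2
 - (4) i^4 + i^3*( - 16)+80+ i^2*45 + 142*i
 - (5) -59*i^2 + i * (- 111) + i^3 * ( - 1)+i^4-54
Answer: 1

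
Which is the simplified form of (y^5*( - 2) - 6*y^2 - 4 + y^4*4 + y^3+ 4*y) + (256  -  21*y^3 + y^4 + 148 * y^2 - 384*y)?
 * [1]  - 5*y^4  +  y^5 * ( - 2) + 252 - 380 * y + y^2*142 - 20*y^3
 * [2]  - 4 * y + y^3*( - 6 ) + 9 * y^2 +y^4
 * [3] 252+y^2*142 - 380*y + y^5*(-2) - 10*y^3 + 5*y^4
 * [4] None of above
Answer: 4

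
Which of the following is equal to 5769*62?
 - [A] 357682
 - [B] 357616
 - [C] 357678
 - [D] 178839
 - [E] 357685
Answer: C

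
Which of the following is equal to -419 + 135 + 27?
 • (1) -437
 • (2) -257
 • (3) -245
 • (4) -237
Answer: 2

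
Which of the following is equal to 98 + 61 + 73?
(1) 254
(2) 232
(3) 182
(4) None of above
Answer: 2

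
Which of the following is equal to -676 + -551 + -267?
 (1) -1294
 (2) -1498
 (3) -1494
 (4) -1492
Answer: 3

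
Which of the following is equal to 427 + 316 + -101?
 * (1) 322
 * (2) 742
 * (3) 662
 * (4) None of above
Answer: 4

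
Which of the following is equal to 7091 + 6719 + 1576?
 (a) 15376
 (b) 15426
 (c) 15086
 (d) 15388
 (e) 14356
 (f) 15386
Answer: f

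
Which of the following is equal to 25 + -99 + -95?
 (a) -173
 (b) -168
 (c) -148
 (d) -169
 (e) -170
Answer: d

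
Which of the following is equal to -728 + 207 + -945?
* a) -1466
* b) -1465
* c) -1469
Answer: a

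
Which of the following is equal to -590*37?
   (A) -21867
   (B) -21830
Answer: B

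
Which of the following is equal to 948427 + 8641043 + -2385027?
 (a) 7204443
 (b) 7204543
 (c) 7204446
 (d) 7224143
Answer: a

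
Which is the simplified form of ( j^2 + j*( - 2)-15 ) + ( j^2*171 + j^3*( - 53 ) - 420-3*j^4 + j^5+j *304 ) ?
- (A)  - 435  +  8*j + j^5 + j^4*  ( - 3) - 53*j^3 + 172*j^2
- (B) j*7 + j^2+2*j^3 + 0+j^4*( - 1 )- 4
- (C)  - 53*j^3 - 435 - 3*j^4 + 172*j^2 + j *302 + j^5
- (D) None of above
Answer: C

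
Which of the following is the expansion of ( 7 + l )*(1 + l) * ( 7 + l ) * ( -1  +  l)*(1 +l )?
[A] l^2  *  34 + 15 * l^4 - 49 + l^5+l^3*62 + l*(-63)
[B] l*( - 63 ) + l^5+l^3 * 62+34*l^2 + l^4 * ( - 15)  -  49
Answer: A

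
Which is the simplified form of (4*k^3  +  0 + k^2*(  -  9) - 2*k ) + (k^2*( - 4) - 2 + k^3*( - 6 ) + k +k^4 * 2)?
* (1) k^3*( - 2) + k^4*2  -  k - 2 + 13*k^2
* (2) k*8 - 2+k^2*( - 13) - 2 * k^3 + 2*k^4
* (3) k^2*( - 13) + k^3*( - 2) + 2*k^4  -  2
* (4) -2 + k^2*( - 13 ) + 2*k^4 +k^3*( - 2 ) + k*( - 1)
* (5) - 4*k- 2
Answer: 4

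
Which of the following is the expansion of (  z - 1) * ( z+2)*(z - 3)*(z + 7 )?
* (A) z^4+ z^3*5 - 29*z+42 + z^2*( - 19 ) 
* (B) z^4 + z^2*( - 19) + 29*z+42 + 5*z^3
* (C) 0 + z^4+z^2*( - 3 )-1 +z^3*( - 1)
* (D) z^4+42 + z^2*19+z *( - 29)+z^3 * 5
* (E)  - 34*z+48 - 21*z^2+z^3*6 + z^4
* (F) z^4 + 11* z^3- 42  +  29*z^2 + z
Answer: A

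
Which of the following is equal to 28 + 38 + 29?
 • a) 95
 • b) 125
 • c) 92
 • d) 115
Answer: a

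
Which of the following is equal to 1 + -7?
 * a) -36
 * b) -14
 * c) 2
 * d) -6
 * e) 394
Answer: d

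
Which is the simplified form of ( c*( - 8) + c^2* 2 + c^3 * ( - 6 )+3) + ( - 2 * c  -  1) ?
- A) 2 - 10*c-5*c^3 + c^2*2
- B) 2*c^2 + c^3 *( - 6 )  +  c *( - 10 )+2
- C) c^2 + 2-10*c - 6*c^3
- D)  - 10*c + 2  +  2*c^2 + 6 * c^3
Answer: B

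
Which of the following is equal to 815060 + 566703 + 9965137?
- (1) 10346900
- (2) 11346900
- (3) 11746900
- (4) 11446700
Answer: 2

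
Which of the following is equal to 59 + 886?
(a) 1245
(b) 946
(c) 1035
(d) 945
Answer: d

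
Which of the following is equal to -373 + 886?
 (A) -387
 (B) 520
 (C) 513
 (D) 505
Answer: C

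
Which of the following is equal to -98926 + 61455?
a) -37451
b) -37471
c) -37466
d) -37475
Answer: b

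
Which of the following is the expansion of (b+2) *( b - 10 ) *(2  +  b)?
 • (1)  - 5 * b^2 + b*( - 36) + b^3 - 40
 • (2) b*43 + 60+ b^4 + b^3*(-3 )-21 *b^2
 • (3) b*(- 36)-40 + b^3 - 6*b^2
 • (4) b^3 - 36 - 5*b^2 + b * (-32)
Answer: 3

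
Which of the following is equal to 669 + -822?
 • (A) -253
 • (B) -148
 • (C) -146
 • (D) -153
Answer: D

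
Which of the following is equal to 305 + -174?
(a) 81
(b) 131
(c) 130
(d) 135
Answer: b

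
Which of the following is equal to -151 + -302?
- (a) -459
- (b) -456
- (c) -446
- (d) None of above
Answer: d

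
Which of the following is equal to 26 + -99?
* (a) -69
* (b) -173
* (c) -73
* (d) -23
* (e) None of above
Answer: c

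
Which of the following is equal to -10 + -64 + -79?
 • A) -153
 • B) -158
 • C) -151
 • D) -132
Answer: A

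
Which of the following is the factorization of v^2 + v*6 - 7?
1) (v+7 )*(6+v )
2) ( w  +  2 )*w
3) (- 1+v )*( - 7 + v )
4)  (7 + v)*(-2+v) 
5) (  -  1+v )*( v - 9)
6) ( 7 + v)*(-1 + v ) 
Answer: 6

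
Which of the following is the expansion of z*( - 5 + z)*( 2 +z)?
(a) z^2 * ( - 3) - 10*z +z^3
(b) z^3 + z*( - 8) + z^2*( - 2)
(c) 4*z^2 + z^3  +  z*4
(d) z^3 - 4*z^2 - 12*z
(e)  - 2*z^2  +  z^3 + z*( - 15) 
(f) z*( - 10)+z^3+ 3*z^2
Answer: a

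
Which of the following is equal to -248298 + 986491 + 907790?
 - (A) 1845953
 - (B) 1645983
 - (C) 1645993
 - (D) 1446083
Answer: B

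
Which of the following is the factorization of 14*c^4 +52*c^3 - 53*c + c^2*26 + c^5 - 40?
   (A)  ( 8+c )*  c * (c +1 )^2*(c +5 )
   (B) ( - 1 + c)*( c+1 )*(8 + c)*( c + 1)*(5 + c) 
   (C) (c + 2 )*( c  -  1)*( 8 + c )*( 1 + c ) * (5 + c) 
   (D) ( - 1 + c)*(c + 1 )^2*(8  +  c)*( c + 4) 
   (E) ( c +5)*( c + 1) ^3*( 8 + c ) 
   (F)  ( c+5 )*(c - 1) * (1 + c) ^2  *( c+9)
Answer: B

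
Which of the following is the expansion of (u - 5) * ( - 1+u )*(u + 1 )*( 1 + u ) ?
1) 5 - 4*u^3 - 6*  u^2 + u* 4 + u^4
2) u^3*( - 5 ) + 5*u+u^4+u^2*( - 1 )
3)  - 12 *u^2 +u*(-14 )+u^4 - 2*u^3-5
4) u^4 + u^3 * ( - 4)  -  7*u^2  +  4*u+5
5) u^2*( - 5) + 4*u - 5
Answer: 1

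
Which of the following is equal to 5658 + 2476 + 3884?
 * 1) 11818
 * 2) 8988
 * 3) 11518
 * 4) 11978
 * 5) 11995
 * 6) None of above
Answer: 6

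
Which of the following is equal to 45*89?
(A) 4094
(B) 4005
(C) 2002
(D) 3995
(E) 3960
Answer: B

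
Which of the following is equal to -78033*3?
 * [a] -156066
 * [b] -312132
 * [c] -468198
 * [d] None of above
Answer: d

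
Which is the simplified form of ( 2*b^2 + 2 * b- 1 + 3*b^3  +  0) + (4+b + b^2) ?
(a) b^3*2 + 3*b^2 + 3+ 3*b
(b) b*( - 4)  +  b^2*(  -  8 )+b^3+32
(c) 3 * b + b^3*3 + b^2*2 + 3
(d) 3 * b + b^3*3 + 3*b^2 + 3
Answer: d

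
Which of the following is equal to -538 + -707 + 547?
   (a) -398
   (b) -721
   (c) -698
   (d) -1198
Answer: c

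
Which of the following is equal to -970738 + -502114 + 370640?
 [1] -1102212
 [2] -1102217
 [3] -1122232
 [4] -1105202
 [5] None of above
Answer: 1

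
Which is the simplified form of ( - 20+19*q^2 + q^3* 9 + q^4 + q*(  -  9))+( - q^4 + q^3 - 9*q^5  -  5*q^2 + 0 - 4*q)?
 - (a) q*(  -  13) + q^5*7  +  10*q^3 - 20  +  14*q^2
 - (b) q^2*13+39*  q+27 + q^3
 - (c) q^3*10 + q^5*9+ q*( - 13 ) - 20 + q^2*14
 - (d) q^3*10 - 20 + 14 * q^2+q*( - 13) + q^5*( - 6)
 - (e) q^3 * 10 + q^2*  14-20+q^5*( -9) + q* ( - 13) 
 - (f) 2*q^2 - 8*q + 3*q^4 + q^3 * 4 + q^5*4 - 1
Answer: e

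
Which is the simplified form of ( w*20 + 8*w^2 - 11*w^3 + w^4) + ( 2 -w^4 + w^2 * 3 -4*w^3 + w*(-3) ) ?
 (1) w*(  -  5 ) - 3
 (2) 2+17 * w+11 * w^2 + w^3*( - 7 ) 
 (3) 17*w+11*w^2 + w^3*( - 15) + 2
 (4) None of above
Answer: 3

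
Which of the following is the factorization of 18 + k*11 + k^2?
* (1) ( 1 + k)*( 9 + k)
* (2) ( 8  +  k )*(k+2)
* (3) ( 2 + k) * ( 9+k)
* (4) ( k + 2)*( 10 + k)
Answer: 3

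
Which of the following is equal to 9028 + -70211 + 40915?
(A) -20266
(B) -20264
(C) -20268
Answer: C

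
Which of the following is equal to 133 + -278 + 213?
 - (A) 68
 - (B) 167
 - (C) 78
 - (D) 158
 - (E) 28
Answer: A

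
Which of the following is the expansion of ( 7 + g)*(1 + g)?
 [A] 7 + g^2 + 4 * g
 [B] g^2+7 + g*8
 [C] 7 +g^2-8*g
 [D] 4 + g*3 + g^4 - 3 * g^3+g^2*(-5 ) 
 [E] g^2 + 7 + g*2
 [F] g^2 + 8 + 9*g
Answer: B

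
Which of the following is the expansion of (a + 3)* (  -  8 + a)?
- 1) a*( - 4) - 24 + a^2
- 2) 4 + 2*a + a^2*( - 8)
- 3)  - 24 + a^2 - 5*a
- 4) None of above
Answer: 3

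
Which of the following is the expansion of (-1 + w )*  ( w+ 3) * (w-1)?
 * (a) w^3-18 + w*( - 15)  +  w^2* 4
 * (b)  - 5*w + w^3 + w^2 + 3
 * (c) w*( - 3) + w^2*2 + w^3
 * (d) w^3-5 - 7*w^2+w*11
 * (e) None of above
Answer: b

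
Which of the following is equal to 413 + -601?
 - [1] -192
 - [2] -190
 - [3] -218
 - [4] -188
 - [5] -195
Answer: 4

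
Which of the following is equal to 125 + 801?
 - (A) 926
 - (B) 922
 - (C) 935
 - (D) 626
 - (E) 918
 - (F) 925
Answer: A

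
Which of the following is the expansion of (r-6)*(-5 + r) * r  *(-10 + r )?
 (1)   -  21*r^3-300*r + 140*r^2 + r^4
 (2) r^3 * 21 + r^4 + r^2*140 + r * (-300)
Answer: 1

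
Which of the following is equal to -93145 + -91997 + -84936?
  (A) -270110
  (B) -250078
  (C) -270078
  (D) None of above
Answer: C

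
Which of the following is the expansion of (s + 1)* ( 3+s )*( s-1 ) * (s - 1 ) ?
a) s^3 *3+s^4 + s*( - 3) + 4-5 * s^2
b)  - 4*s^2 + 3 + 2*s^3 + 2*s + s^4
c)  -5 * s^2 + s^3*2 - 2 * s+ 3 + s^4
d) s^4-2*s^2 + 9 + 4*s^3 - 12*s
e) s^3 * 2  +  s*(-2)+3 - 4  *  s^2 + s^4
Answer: e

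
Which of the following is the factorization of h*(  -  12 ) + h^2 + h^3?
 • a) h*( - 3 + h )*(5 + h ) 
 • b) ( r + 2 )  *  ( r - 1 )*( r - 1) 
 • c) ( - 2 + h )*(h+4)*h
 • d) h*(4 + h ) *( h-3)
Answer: d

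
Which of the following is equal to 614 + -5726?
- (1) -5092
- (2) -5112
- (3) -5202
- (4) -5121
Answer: 2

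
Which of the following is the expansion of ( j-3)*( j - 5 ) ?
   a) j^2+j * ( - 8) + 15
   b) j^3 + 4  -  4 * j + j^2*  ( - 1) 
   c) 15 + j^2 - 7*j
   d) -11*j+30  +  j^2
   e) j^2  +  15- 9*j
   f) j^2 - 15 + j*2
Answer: a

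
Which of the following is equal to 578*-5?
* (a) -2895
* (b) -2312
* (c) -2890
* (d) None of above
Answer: c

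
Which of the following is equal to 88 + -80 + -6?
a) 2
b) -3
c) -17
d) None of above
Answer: a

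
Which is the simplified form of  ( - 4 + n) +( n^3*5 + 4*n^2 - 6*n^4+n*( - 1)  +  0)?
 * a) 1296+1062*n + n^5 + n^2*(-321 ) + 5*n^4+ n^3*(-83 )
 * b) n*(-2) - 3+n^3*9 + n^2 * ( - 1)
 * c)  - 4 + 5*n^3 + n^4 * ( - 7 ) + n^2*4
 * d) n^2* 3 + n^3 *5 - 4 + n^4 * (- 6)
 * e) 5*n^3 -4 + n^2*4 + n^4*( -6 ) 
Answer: e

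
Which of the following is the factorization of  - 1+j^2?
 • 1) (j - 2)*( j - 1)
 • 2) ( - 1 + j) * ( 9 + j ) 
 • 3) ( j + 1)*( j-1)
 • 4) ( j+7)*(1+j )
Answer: 3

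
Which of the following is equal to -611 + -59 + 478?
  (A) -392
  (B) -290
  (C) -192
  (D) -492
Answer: C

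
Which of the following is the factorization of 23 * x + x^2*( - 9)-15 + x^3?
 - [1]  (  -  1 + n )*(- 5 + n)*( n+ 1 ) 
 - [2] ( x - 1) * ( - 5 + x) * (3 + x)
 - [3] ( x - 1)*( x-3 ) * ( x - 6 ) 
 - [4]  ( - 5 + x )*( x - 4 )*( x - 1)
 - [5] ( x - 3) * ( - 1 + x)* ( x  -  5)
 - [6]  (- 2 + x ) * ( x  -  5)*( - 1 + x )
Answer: 5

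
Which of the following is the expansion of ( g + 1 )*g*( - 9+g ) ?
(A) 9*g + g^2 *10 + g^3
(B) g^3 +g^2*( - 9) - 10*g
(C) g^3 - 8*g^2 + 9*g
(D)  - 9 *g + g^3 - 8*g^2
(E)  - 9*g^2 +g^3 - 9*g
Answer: D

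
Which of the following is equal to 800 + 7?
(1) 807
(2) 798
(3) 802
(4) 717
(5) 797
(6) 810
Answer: 1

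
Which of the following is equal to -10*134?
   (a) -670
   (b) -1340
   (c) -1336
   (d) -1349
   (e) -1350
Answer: b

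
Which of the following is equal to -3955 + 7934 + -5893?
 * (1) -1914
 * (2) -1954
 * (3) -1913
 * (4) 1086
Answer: 1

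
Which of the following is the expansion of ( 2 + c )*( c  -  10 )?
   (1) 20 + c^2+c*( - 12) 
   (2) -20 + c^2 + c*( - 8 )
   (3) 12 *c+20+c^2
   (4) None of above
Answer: 2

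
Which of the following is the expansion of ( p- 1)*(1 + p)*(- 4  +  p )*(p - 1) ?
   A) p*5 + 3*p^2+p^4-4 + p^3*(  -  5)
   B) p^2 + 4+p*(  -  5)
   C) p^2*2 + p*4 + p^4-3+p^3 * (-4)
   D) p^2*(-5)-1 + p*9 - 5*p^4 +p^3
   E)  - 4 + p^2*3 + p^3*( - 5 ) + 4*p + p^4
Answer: A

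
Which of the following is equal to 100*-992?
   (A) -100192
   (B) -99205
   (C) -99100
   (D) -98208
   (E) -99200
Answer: E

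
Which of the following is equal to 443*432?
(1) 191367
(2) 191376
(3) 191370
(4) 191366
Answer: 2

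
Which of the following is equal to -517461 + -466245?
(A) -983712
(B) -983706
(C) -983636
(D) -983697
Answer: B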